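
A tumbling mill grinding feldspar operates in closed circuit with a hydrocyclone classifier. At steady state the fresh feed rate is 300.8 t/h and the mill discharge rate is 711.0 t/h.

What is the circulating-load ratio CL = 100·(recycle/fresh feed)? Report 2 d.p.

CL = 136.37 %

Steady state: M = F + R.
R = M − F = 711.0 − 300.8 = 410.2 t/h
CL = 100·R/F = 100·410.2/300.8 = 136.37 %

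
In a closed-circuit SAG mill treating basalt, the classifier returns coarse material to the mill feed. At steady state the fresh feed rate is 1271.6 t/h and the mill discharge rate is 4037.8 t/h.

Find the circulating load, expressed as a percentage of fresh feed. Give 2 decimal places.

CL = 217.54 %

Steady state: M = F + R.
R = M − F = 4037.8 − 1271.6 = 2766.2 t/h
CL = 100·R/F = 100·2766.2/1271.6 = 217.54 %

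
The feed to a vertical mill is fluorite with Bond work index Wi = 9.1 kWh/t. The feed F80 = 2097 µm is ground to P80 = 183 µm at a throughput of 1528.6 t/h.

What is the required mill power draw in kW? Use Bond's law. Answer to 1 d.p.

P = 7245.1 kW

W = 10 Wi (1/√P80 − 1/√F80)  [Bond]
W = 10·9.1·(1/√183 − 1/√2097) = 10·9.1·(0.052085) = 4.7397 kWh/t
P = W·T = 4.7397·1528.6 = 7245.1 kW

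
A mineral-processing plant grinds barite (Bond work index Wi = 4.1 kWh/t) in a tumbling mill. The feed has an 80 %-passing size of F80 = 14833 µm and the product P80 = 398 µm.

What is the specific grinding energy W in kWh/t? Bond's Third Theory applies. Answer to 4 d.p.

W = 1.7185 kWh/t

Bond:  W = 10 Wi (1/√P − 1/√F)
1/√398 = 0.050125;  1/√14833 = 0.008211
W = 10·4.1·(0.050125 − 0.008211) = 1.7185 kWh/t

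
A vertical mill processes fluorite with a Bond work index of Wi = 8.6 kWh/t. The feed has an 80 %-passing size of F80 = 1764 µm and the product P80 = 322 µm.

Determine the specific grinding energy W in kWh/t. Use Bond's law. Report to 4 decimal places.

W = 2.7450 kWh/t

W_Bond = 10·Wi·(1/√P₈₀ − 1/√F₈₀)
1/√322 = 0.055728;  1/√1764 = 0.023810
W = 10·8.6·(0.055728 − 0.023810) = 2.7450 kWh/t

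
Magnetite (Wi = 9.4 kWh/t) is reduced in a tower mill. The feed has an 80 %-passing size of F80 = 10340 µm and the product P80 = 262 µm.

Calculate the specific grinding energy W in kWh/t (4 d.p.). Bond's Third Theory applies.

W = 10 Wi (P80^-0.5 − F80^-0.5)
1/√262 = 0.061780;  1/√10340 = 0.009834
W = 10·9.4·(0.061780 − 0.009834) = 4.8829 kWh/t

W = 4.8829 kWh/t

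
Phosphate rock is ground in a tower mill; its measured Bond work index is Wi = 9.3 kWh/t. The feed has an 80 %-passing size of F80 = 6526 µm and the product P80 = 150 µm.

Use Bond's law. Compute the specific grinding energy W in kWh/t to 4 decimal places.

W = 10 Wi (1/√P80 − 1/√F80)  [Bond]
1/√150 = 0.081650;  1/√6526 = 0.012379
W = 10·9.3·(0.081650 − 0.012379) = 6.4422 kWh/t

W = 6.4422 kWh/t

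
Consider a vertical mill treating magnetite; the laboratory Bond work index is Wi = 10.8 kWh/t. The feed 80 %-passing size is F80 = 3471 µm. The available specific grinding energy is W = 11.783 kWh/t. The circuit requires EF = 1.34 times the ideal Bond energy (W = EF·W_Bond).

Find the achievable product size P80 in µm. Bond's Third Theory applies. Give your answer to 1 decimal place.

P80 = 103.3 µm

W = 10 Wi / √P80 − 10 Wi / √F80
W_Bond = W / EF = 11.783 / 1.34 = 8.7933 kWh/t
P80^(−½) = W_Bond/(10 Wi) + F80^(−½)
  = 8.7933/(10·10.8) + 1/√3471 = 0.081419 + 0.016974 = 0.098393
P80 = (1/0.098393)² = 10.1633² = 103.29 µm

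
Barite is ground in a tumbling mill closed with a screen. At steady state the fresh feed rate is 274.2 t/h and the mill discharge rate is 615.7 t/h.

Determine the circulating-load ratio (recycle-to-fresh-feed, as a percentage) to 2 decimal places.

M = F + R at steady state, so:
R = M − F = 615.7 − 274.2 = 341.5 t/h
CL = 100·R/F = 100·341.5/274.2 = 124.54 %

CL = 124.54 %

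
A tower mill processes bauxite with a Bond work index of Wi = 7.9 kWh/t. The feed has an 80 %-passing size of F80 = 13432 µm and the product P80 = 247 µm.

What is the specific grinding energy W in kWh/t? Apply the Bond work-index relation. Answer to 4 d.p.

Bond:  W = 10 Wi (1/√P − 1/√F)
1/√247 = 0.063628;  1/√13432 = 0.008628
W = 10·7.9·(0.063628 − 0.008628) = 4.3450 kWh/t

W = 4.3450 kWh/t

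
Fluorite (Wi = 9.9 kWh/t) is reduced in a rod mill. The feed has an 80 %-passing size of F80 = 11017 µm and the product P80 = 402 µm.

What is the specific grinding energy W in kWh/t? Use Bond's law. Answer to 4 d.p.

W = 3.9945 kWh/t

W = 10 Wi (P80^-0.5 − F80^-0.5)
1/√402 = 0.049875;  1/√11017 = 0.009527
W = 10·9.9·(0.049875 − 0.009527) = 3.9945 kWh/t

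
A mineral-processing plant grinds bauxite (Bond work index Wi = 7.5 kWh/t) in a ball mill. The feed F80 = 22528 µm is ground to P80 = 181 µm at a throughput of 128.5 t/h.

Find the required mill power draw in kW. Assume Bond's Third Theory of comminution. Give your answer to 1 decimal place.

W = 10 Wi (P80^-0.5 − F80^-0.5)
W = 10·7.5·(1/√181 − 1/√22528) = 10·7.5·(0.067667) = 5.0750 kWh/t
Power = W × throughput = 5.0750 kWh/t × 128.5 t/h = 652.1 kW

P = 652.1 kW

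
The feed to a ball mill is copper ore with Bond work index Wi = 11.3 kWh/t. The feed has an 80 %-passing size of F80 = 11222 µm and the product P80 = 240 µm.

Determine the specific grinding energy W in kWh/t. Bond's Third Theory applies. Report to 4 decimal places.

W = 10·Wi·[P80^(−½) − F80^(−½)]
1/√240 = 0.064550;  1/√11222 = 0.009440
W = 10·11.3·(0.064550 − 0.009440) = 6.2274 kWh/t

W = 6.2274 kWh/t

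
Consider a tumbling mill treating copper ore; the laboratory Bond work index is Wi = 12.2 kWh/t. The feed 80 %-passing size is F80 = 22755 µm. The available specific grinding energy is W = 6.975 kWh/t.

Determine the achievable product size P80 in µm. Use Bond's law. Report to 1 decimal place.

P80 = 245.7 µm

W = 10·Wi·(P80^(-½) − F80^(-½))
P80^-0.5 = F80^-0.5 + W/(10 Wi)
  = 6.9750/(10·12.2) + 1/√22755 = 0.057172 + 0.006629 = 0.063801
P80 = (1/0.063801)² = 15.6737² = 245.66 µm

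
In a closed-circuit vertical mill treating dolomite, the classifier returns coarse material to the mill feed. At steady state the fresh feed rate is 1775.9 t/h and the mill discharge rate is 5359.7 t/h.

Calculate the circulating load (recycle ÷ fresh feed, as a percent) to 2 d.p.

Mill node: discharge = fresh + recycle.
R = M − F = 5359.7 − 1775.9 = 3583.8 t/h
CL = 100·R/F = 100·3583.8/1775.9 = 201.80 %

CL = 201.80 %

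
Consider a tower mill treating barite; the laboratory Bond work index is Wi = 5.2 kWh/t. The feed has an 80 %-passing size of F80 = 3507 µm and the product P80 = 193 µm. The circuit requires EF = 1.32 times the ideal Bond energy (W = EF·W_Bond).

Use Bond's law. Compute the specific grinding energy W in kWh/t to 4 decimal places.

Bond:  W = 10 Wi (1/√P − 1/√F)
1/√193 = 0.071982;  1/√3507 = 0.016886
W = 10·5.2·(0.071982 − 0.016886) = 2.8650 kWh/t
Apply correction: 2.8650 × 1.32 = 3.7817 kWh/t

W = 3.7817 kWh/t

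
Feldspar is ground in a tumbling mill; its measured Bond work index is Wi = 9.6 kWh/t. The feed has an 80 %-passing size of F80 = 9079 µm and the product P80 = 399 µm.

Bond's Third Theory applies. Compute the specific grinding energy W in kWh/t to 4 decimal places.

W = 3.7985 kWh/t

W = 10·Wi·[P80^(−½) − F80^(−½)]
1/√399 = 0.050063;  1/√9079 = 0.010495
W = 10·9.6·(0.050063 − 0.010495) = 3.7985 kWh/t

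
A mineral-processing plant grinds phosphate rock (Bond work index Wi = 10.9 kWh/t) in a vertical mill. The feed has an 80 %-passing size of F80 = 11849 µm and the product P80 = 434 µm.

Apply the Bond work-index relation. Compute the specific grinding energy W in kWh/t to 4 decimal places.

Bond: W = 10·Wi·(1/√P80 − 1/√F80)
1/√434 = 0.048002;  1/√11849 = 0.009187
W = 10·10.9·(0.048002 − 0.009187) = 4.2308 kWh/t

W = 4.2308 kWh/t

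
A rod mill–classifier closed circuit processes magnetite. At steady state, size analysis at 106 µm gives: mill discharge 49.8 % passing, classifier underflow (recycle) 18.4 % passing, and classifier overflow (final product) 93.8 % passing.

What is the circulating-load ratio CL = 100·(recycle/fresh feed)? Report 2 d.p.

CL = 140.13 %

Two-product formula at 106 µm:
(1+r)·d = r·u + o ⇒ r = (o−d)/(d−u)
r = (93.8 − 49.8)/(49.8 − 18.4) = 44.0/31.4 = 1.4013
CL = 100·r = 140.13 %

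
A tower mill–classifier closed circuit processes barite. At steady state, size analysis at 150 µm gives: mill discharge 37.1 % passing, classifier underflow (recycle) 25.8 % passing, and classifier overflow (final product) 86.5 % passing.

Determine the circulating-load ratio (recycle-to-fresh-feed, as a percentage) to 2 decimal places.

Let r = R/F. Size balance at 150 µm:
Fd + Rd = Ru + Fo ⇒ R/F = (o−d)/(d−u)
r = (86.5 − 37.1)/(37.1 − 25.8) = 49.4/11.3 = 4.3717
CL = 100·r = 437.17 %

CL = 437.17 %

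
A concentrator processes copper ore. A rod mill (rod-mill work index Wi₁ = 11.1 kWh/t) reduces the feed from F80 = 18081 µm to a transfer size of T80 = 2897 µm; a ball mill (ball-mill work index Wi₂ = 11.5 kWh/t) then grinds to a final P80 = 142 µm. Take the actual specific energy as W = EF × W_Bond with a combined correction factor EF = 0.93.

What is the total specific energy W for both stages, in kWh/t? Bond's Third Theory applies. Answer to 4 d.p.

W = 10 Wi (1/√P80 − 1/√F80)  [Bond]
Stage 1 (18081→2897 µm, Wi₁=11.1): W₁ = 10·11.1·(0.018579 − 0.007437) = 1.2368 kWh/t
Stage 2 (2897→142 µm, Wi₂=11.5): W₂ = 10·11.5·(0.083918 − 0.018579) = 7.5140 kWh/t
W = W₁ + W₂ = 1.2368 + 7.5140 = 8.7508 kWh/t
Corrected W = EF·W_Bond = 0.93·8.7508 = 8.1382 kWh/t

W = 8.1382 kWh/t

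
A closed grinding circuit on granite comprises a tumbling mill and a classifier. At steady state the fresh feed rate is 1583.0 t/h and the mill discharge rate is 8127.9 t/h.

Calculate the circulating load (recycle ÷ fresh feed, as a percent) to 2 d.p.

CL = 413.45 %

Steady state: M = F + R.
R = M − F = 8127.9 − 1583.0 = 6544.9 t/h
CL = 100·R/F = 100·6544.9/1583.0 = 413.45 %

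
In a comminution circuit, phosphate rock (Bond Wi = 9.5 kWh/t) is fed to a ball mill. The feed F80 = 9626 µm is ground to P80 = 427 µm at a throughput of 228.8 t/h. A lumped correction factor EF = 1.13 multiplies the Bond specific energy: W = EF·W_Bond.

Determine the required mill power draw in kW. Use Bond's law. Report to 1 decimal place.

Bond:  W = 10 Wi (1/√P − 1/√F)
W = 10·9.5·(1/√427 − 1/√9626) = 10·9.5·(0.038201) = 3.6291 kWh/t
Corrected W = EF·W_Bond = 1.13·3.6291 = 4.1009 kWh/t
Power = W × throughput = 4.1009 kWh/t × 228.8 t/h = 938.3 kW

P = 938.3 kW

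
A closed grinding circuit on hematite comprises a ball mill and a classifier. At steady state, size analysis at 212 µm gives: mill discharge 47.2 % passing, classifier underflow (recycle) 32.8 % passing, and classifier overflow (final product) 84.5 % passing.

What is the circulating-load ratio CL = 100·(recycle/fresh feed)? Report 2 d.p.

Two-product formula at 212 µm:
r = (o − d)/(d − u)
r = (84.5 − 47.2)/(47.2 − 32.8) = 37.3/14.4 = 2.5903
CL = 100·r = 259.03 %

CL = 259.03 %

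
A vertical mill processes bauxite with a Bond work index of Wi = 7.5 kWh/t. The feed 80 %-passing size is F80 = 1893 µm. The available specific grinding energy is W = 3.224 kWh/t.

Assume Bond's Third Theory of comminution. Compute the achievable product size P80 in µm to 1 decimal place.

Bond: W = 10·Wi·(1/√P80 − 1/√F80)
1/√P80 = 1/√F80 + W/(10·Wi)
  = 3.2240/(10·7.5) + 1/√1893 = 0.042987 + 0.022984 = 0.065971
P80 = (1/0.065971)² = 15.1583² = 229.77 µm

P80 = 229.8 µm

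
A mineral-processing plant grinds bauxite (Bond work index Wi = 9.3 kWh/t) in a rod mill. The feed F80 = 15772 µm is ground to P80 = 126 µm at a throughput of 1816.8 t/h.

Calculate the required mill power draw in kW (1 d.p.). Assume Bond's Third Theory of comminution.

Bond: W = 10·Wi·(1/√P80 − 1/√F80)
W = 10·9.3·(1/√126 − 1/√15772) = 10·9.3·(0.081124) = 7.5446 kWh/t
P = W·T = 7.5446·1816.8 = 13707.0 kW

P = 13707.0 kW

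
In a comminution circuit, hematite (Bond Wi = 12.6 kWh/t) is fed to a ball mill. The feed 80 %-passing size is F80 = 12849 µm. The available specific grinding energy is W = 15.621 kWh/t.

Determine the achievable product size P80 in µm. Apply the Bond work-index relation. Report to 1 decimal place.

Bond: W = 10·Wi·(1/√P80 − 1/√F80)
P80^-0.5 = F80^-0.5 + W/(10 Wi)
  = 15.6210/(10·12.6) + 1/√12849 = 0.123976 + 0.008822 = 0.132798
P80 = (1/0.132798)² = 7.5302² = 56.70 µm

P80 = 56.7 µm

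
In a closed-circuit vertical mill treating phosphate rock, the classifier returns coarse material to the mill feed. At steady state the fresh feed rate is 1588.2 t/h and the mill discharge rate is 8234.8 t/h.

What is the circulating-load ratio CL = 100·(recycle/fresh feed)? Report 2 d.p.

Mill node: discharge = fresh + recycle.
R = M − F = 8234.8 − 1588.2 = 6646.6 t/h
CL = 100·R/F = 100·6646.6/1588.2 = 418.50 %

CL = 418.50 %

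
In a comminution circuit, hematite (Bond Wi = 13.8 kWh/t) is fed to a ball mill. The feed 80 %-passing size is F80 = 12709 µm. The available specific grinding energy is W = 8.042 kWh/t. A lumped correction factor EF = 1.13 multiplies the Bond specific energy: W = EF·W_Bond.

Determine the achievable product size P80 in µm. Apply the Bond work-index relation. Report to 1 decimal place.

P80 = 273.7 µm

Bond: W = 10·Wi·(1/√P80 − 1/√F80)
W_Bond = W / EF = 8.042 / 1.13 = 7.1168 kWh/t
1/√P80 = 1/√F80 + W_Bond/(10·Wi)
  = 7.1168/(10·13.8) + 1/√12709 = 0.051571 + 0.008870 = 0.060442
P80 = (1/0.060442)² = 16.5449² = 273.73 µm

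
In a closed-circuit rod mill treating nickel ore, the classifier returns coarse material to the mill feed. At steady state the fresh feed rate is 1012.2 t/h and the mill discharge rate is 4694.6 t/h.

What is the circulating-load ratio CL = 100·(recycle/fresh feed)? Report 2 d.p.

Steady state: M = F + R.
R = M − F = 4694.6 − 1012.2 = 3682.4 t/h
CL = 100·R/F = 100·3682.4/1012.2 = 363.80 %

CL = 363.80 %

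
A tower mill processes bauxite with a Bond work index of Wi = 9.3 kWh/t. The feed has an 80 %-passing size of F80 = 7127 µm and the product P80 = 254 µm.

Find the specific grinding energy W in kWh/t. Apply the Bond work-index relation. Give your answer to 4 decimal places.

W = 4.7337 kWh/t

W = 10 Wi / √P80 − 10 Wi / √F80
1/√254 = 0.062746;  1/√7127 = 0.011845
W = 10·9.3·(0.062746 − 0.011845) = 4.7337 kWh/t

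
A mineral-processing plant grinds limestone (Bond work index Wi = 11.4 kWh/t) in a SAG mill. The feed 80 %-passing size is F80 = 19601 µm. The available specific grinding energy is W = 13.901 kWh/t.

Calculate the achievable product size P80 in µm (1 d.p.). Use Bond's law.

P80 = 60.0 µm

W = 10·Wi·(P80^(-½) − F80^(-½))
⇒ 1/√P80 = W/(10·Wi) + 1/√F80
  = 13.9010/(10·11.4) + 1/√19601 = 0.121939 + 0.007143 = 0.129081
P80 = (1/0.129081)² = 7.7471² = 60.02 µm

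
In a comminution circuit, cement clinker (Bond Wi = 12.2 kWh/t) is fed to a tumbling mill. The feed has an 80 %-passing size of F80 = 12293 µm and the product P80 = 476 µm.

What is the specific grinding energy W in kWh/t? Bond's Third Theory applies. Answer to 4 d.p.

W = 4.4915 kWh/t

Bond: W = 10·Wi·(1/√P80 − 1/√F80)
1/√476 = 0.045835;  1/√12293 = 0.009019
W = 10·12.2·(0.045835 − 0.009019) = 4.4915 kWh/t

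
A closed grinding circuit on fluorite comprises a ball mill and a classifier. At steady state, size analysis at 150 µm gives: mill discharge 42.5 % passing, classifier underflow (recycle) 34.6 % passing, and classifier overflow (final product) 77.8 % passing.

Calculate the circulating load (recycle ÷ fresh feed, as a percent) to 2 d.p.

CL = 446.84 %

Classifier node, passing 150 µm:
(1+r)d = ru + o → r = (o−d)/(d−u)
r = (77.8 − 42.5)/(42.5 − 34.6) = 35.3/7.9 = 4.4684
CL = 100·r = 446.84 %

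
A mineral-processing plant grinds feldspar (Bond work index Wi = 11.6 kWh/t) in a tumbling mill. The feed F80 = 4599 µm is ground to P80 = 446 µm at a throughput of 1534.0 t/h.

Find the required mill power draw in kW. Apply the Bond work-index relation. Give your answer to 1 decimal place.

P = 5802.0 kW

W = 10 Wi (P80^-0.5 − F80^-0.5)
W = 10·11.6·(1/√446 − 1/√4599) = 10·11.6·(0.032606) = 3.7822 kWh/t
Power = W × throughput = 3.7822 kWh/t × 1534.0 t/h = 5802.0 kW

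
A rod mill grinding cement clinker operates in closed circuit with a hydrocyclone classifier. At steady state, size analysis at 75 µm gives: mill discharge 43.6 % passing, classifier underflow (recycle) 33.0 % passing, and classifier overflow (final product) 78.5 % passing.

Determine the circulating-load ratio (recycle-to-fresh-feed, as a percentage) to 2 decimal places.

CL = 329.25 %

Let r = R/F. Size balance at 75 µm:
(1+r)·d = r·u + o ⇒ r = (o−d)/(d−u)
r = (78.5 − 43.6)/(43.6 − 33.0) = 34.9/10.6 = 3.2925
CL = 100·r = 329.25 %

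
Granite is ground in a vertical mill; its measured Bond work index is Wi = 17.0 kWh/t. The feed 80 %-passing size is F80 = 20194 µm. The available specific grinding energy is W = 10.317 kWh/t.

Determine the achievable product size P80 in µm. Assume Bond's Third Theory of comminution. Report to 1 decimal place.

P80 = 218.0 µm

W = 10 Wi (P80^-0.5 − F80^-0.5)
1/√P80 = 1/√F80 + W/(10·Wi)
  = 10.3170/(10·17.0) + 1/√20194 = 0.060688 + 0.007037 = 0.067725
P80 = (1/0.067725)² = 14.7655² = 218.02 µm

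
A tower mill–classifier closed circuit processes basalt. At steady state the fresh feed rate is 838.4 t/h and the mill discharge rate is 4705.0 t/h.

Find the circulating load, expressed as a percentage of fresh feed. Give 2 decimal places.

CL = 461.19 %

Mill node: discharge = fresh + recycle.
R = M − F = 4705.0 − 838.4 = 3866.6 t/h
CL = 100·R/F = 100·3866.6/838.4 = 461.19 %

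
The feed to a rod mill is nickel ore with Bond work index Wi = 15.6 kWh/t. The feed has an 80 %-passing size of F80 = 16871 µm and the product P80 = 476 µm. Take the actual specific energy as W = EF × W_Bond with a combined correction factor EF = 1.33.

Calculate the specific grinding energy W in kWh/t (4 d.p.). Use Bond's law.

W = 7.9125 kWh/t

W_Bond = 10·Wi·(1/√P₈₀ − 1/√F₈₀)
1/√476 = 0.045835;  1/√16871 = 0.007699
W = 10·15.6·(0.045835 − 0.007699) = 5.9492 kWh/t
With EF = 1.33: W = 5.9492·1.33 = 7.9125 kWh/t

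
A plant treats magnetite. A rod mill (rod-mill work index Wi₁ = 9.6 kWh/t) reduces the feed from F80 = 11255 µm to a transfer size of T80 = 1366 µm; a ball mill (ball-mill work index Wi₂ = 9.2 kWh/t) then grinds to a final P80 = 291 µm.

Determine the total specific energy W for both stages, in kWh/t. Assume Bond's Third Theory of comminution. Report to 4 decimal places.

W = 4.5965 kWh/t

W = 10 Wi (P80^-0.5 − F80^-0.5)
Stage 1 (11255→1366 µm, Wi₁=9.6): W₁ = 10·9.6·(0.027057 − 0.009426) = 1.6925 kWh/t
Stage 2 (1366→291 µm, Wi₂=9.2): W₂ = 10·9.2·(0.058621 − 0.027057) = 2.9039 kWh/t
W = W₁ + W₂ = 1.6925 + 2.9039 = 4.5965 kWh/t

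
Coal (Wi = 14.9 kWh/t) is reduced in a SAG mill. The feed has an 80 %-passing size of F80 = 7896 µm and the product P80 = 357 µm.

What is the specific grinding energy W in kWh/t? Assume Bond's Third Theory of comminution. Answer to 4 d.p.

W = 6.2091 kWh/t

Bond: W = 10·Wi·(1/√P80 − 1/√F80)
1/√357 = 0.052926;  1/√7896 = 0.011254
W = 10·14.9·(0.052926 − 0.011254) = 6.2091 kWh/t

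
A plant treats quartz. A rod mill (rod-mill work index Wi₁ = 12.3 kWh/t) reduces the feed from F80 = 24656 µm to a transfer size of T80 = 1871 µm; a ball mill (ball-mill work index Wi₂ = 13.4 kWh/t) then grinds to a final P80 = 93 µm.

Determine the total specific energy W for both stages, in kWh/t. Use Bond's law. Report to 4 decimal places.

W = 10 Wi (P80^-0.5 − F80^-0.5)
Stage 1 (24656→1871 µm, Wi₁=12.3): W₁ = 10·12.3·(0.023119 − 0.006369) = 2.0603 kWh/t
Stage 2 (1871→93 µm, Wi₂=13.4): W₂ = 10·13.4·(0.103695 − 0.023119) = 10.7972 kWh/t
W = W₁ + W₂ = 2.0603 + 10.7972 = 12.8575 kWh/t

W = 12.8575 kWh/t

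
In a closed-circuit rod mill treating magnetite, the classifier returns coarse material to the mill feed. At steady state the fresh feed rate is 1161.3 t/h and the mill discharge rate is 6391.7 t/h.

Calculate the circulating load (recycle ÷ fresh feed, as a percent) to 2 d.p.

CL = 450.39 %

Mill node: discharge = fresh + recycle.
R = M − F = 6391.7 − 1161.3 = 5230.4 t/h
CL = 100·R/F = 100·5230.4/1161.3 = 450.39 %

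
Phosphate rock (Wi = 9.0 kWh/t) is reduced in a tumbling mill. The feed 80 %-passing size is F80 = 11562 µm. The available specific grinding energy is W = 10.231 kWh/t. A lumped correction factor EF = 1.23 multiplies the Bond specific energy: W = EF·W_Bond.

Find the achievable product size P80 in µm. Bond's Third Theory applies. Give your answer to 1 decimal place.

Bond:  W = 10 Wi (1/√P − 1/√F)
W_Bond = W / EF = 10.231 / 1.23 = 8.3179 kWh/t
P80^(−½) = W_Bond/(10 Wi) + F80^(−½)
  = 8.3179/(10·9.0) + 1/√11562 = 0.092421 + 0.009300 = 0.101721
P80 = (1/0.101721)² = 9.8308² = 96.64 µm

P80 = 96.6 µm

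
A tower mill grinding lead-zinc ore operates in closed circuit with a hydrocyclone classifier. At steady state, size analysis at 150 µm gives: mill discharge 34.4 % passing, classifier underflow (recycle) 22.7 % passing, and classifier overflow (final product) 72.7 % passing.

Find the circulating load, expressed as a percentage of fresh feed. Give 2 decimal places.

CL = 327.35 %

Balance %-passing 150 µm (r = R/F):
(1+r)·d = r·u + o ⇒ r = (o−d)/(d−u)
r = (72.7 − 34.4)/(34.4 − 22.7) = 38.3/11.7 = 3.2735
CL = 100·r = 327.35 %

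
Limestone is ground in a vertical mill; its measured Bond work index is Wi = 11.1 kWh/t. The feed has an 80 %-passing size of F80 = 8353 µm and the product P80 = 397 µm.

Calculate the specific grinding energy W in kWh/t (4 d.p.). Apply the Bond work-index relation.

W = 10·Wi·[P80^(−½) − F80^(−½)]
1/√397 = 0.050189;  1/√8353 = 0.010942
W = 10·11.1·(0.050189 − 0.010942) = 4.3564 kWh/t

W = 4.3564 kWh/t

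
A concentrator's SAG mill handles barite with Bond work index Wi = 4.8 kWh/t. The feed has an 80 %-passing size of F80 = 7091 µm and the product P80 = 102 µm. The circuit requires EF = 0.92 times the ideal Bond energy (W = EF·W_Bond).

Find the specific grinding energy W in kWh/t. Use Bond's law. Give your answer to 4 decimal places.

W = 3.8481 kWh/t

Bond: W = 10·Wi·(1/√P80 − 1/√F80)
1/√102 = 0.099015;  1/√7091 = 0.011875
W = 10·4.8·(0.099015 − 0.011875) = 4.1827 kWh/t
W_actual = 0.92 × 4.1827 = 3.8481 kWh/t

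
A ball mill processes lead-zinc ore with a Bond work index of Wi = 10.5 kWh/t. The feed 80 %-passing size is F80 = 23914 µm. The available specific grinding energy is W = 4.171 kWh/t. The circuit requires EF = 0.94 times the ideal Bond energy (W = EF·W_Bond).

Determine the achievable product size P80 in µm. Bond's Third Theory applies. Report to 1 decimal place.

P80 = 421.2 µm

Bond:  W = 10 Wi (1/√P − 1/√F)
W_Bond = W / EF = 4.171 / 0.94 = 4.4372 kWh/t
P80^-0.5 = F80^-0.5 + W_Bond/(10 Wi)
  = 4.4372/(10·10.5) + 1/√23914 = 0.042259 + 0.006467 = 0.048726
P80 = (1/0.048726)² = 20.5229² = 421.19 µm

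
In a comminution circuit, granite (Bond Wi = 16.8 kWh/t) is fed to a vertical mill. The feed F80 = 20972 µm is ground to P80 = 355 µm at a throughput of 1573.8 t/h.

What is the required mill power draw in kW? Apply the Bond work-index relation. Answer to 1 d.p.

W = 10·Wi·(P80^(-½) − F80^(-½))
W = 10·16.8·(1/√355 − 1/√20972) = 10·16.8·(0.046169) = 7.7564 kWh/t
Mill draw = 7.7564 × 1573.8 = 12207.1 kW

P = 12207.1 kW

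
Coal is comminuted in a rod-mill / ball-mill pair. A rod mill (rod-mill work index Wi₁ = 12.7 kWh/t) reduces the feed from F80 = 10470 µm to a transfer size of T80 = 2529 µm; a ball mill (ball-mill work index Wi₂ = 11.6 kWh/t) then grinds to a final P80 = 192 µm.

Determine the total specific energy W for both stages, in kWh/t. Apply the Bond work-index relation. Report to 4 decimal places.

W = 10·Wi·[P80^(−½) − F80^(−½)]
Stage 1 (10470→2529 µm, Wi₁=12.7): W₁ = 10·12.7·(0.019885 − 0.009773) = 1.2842 kWh/t
Stage 2 (2529→192 µm, Wi₂=11.6): W₂ = 10·11.6·(0.072169 − 0.019885) = 6.0649 kWh/t
W = W₁ + W₂ = 1.2842 + 6.0649 = 7.3491 kWh/t

W = 7.3491 kWh/t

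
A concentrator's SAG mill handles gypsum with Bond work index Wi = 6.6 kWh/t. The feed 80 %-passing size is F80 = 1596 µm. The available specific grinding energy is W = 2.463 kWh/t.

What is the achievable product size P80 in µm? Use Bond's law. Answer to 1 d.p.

Bond:  W = 10 Wi (1/√P − 1/√F)
⇒ 1/√P80 = W/(10 Wi) + 1/√F80
  = 2.4630/(10·6.6) + 1/√1596 = 0.037318 + 0.025031 = 0.062349
P80 = (1/0.062349)² = 16.0386² = 257.24 µm

P80 = 257.2 µm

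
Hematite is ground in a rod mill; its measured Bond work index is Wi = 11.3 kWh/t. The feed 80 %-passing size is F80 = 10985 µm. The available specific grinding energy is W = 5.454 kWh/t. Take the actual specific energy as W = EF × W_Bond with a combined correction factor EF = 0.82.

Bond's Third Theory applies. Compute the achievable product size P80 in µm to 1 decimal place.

P80 = 213.7 µm

Bond:  W = 10 Wi (1/√P − 1/√F)
W_Bond = W / EF = 5.454 / 0.82 = 6.6512 kWh/t
P80^(−½) = W_Bond/(10 Wi) + F80^(−½)
  = 6.6512/(10·11.3) + 1/√10985 = 0.058860 + 0.009541 = 0.068401
P80 = (1/0.068401)² = 14.6196² = 213.73 µm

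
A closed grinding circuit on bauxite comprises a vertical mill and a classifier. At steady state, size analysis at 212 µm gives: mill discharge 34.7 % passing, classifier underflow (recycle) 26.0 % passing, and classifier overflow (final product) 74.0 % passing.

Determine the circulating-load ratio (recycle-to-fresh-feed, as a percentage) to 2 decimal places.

CL = 451.72 %

Classifier node, passing 212 µm:
Fd + Rd = Ru + Fo ⇒ R/F = (o−d)/(d−u)
r = (74.0 − 34.7)/(34.7 − 26.0) = 39.3/8.7 = 4.5172
CL = 100·r = 451.72 %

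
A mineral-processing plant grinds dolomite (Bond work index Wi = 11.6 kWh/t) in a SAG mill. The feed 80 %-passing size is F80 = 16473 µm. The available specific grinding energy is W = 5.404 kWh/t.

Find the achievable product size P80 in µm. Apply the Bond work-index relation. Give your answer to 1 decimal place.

W = 10 Wi / √P80 − 10 Wi / √F80
P80^-0.5 = F80^-0.5 + W/(10 Wi)
  = 5.4040/(10·11.6) + 1/√16473 = 0.046586 + 0.007791 = 0.054378
P80 = (1/0.054378)² = 18.3899² = 338.19 µm

P80 = 338.2 µm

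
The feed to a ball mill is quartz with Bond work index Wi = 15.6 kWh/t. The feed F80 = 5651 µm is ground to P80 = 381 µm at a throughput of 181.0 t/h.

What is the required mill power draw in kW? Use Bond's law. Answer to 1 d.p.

P = 1071.0 kW

W_Bond = 10·Wi·(1/√P₈₀ − 1/√F₈₀)
W = 10·15.6·(1/√381 − 1/√5651) = 10·15.6·(0.037929) = 5.9169 kWh/t
P = W·T = 5.9169·181.0 = 1071.0 kW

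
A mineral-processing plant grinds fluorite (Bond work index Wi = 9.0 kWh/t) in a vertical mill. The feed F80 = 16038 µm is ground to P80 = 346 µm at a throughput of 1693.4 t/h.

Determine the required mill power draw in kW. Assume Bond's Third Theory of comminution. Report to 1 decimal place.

P = 6990.0 kW

W = 10·Wi·(P80^(-½) − F80^(-½))
W = 10·9.0·(1/√346 − 1/√16038) = 10·9.0·(0.045864) = 4.1278 kWh/t
P_mill = W·ṁ = 4.1278·1693.4 = 6990.0 kW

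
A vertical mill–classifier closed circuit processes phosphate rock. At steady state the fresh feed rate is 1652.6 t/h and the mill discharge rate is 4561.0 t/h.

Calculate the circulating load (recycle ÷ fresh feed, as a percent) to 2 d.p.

Mill node: discharge = fresh + recycle.
R = M − F = 4561.0 − 1652.6 = 2908.4 t/h
CL = 100·R/F = 100·2908.4/1652.6 = 175.99 %

CL = 175.99 %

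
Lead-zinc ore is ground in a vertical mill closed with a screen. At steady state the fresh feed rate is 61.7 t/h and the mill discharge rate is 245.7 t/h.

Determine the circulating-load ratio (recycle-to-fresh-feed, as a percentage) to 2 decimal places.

CL = 298.22 %

M = F + R at steady state, so:
R = M − F = 245.7 − 61.7 = 184.0 t/h
CL = 100·R/F = 100·184.0/61.7 = 298.22 %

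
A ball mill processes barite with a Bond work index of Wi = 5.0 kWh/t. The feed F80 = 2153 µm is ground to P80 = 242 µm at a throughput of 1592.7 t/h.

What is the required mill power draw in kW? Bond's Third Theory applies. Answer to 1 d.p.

W = 10·Wi·[P80^(−½) − F80^(−½)]
W = 10·5.0·(1/√242 − 1/√2153) = 10·5.0·(0.042731) = 2.1365 kWh/t
Power = W × throughput = 2.1365 kWh/t × 1592.7 t/h = 3402.9 kW

P = 3402.9 kW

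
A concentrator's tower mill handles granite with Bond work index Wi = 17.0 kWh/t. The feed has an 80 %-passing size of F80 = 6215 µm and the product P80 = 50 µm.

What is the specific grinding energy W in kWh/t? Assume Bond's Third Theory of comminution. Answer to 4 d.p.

W = 21.8852 kWh/t

W = 10 Wi / √P80 − 10 Wi / √F80
1/√50 = 0.141421;  1/√6215 = 0.012685
W = 10·17.0·(0.141421 − 0.012685) = 21.8852 kWh/t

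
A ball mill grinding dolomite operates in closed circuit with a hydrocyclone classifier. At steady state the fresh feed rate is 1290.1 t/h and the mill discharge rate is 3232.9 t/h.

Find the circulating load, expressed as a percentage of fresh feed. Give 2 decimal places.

M = F + R at steady state, so:
R = M − F = 3232.9 − 1290.1 = 1942.8 t/h
CL = 100·R/F = 100·1942.8/1290.1 = 150.59 %

CL = 150.59 %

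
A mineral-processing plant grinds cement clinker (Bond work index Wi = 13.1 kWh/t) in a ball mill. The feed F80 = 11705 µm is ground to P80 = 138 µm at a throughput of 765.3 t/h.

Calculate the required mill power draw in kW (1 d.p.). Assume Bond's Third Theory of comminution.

P = 7607.6 kW

W = 10·Wi·[P80^(−½) − F80^(−½)]
W = 10·13.1·(1/√138 − 1/√11705) = 10·13.1·(0.075883) = 9.9406 kWh/t
P_mill = W·ṁ = 9.9406·765.3 = 7607.6 kW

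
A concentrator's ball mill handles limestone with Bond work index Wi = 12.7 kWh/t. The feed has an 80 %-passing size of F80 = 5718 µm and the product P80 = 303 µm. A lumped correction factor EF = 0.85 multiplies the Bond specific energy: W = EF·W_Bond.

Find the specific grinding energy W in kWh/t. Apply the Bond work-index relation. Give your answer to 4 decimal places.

W = 4.7740 kWh/t

W = 10·Wi·(P80^(-½) − F80^(-½))
1/√303 = 0.057448;  1/√5718 = 0.013224
W = 10·12.7·(0.057448 − 0.013224) = 5.6165 kWh/t
Corrected W = EF·W_Bond = 0.85·5.6165 = 4.7740 kWh/t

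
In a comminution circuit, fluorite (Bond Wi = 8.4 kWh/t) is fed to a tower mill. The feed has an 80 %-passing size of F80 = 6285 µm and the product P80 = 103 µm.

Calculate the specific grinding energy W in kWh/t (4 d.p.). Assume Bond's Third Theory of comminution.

Bond: W = 10·Wi·(1/√P80 − 1/√F80)
1/√103 = 0.098533;  1/√6285 = 0.012614
W = 10·8.4·(0.098533 − 0.012614) = 7.2172 kWh/t

W = 7.2172 kWh/t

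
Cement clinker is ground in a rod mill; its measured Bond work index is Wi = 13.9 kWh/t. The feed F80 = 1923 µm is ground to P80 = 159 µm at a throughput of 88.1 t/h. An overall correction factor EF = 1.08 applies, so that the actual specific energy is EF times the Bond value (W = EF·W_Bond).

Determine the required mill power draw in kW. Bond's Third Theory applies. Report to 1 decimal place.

W = 10 Wi (1/√P80 − 1/√F80)  [Bond]
W = 10·13.9·(1/√159 − 1/√1923) = 10·13.9·(0.056501) = 7.8537 kWh/t
Apply correction: 7.8537 × 1.08 = 8.4820 kWh/t
Mill draw = 8.4820 × 88.1 = 747.3 kW

P = 747.3 kW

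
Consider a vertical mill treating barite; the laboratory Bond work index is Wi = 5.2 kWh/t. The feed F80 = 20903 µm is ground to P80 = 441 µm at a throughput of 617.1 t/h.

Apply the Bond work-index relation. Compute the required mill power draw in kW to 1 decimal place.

W_Bond = 10·Wi·(1/√P₈₀ − 1/√F₈₀)
W = 10·5.2·(1/√441 − 1/√20903) = 10·5.2·(0.040702) = 2.1165 kWh/t
P_mill = W·ṁ = 2.1165·617.1 = 1306.1 kW

P = 1306.1 kW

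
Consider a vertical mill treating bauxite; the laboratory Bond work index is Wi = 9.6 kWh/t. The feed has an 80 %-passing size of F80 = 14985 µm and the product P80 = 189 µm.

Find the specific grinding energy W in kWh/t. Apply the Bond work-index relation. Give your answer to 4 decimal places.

Bond: W = 10·Wi·(1/√P80 − 1/√F80)
1/√189 = 0.072739;  1/√14985 = 0.008169
W = 10·9.6·(0.072739 − 0.008169) = 6.1987 kWh/t

W = 6.1987 kWh/t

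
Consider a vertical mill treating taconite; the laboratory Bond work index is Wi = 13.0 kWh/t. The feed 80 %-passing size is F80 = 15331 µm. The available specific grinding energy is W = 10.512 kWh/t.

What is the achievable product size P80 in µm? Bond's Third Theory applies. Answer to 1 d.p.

P80 = 126.4 µm

W = 10 Wi / √P80 − 10 Wi / √F80
P80^-0.5 = F80^-0.5 + W/(10 Wi)
  = 10.5120/(10·13.0) + 1/√15331 = 0.080862 + 0.008076 = 0.088938
P80 = (1/0.088938)² = 11.2438² = 126.42 µm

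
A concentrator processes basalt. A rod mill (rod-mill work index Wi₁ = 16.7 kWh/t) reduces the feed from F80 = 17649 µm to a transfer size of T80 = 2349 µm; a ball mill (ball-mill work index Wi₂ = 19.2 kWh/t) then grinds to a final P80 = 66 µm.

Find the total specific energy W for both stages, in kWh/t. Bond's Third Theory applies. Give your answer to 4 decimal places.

W = 21.8607 kWh/t

W = 10 Wi (1/√P80 − 1/√F80)  [Bond]
Stage 1 (17649→2349 µm, Wi₁=16.7): W₁ = 10·16.7·(0.020633 − 0.007527) = 2.1886 kWh/t
Stage 2 (2349→66 µm, Wi₂=19.2): W₂ = 10·19.2·(0.123091 − 0.020633) = 19.6721 kWh/t
W = W₁ + W₂ = 2.1886 + 19.6721 = 21.8607 kWh/t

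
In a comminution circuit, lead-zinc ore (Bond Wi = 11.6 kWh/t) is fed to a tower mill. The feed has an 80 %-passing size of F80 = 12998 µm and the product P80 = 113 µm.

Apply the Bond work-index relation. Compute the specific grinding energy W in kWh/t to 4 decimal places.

W = 9.8949 kWh/t

W = 10 Wi / √P80 − 10 Wi / √F80
1/√113 = 0.094072;  1/√12998 = 0.008771
W = 10·11.6·(0.094072 − 0.008771) = 9.8949 kWh/t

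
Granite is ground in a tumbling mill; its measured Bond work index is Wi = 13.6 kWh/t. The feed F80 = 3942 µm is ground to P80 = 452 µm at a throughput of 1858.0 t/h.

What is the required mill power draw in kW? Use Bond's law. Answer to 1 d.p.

P = 7860.8 kW

W = 10 Wi (P80^-0.5 − F80^-0.5)
W = 10·13.6·(1/√452 − 1/√3942) = 10·13.6·(0.031109) = 4.2308 kWh/t
Power = W × throughput = 4.2308 kWh/t × 1858.0 t/h = 7860.8 kW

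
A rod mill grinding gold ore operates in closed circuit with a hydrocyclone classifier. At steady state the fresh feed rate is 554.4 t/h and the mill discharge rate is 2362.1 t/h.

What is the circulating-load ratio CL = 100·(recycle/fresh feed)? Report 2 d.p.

CL = 326.06 %

Discharge = new feed + return, hence
R = M − F = 2362.1 − 554.4 = 1807.7 t/h
CL = 100·R/F = 100·1807.7/554.4 = 326.06 %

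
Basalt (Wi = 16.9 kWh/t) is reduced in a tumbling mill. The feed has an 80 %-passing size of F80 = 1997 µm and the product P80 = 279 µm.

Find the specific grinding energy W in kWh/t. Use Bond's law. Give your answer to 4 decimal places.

W = 6.3360 kWh/t

W = 10 Wi (1/√P80 − 1/√F80)  [Bond]
1/√279 = 0.059868;  1/√1997 = 0.022377
W = 10·16.9·(0.059868 − 0.022377) = 6.3360 kWh/t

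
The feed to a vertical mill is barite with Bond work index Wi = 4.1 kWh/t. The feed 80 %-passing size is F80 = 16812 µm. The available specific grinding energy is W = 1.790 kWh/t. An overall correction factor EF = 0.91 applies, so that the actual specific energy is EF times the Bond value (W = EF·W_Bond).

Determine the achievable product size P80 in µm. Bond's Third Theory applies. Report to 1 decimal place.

P80 = 322.5 µm

W_Bond = 10·Wi·(1/√P₈₀ − 1/√F₈₀)
W_Bond = W / EF = 1.790 / 0.91 = 1.9670 kWh/t
P80^-0.5 = F80^-0.5 + W_Bond/(10 Wi)
  = 1.9670/(10·4.1) + 1/√16812 = 0.047976 + 0.007712 = 0.055689
P80 = (1/0.055689)² = 17.9569² = 322.45 µm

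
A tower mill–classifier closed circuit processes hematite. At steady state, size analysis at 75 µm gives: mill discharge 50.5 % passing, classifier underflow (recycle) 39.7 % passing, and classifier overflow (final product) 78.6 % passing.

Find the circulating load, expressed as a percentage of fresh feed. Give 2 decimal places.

CL = 260.19 %

Classifier node, passing 75 µm:
(1+r)d = ru + o → r = (o−d)/(d−u)
r = (78.6 − 50.5)/(50.5 − 39.7) = 28.1/10.8 = 2.6019
CL = 100·r = 260.19 %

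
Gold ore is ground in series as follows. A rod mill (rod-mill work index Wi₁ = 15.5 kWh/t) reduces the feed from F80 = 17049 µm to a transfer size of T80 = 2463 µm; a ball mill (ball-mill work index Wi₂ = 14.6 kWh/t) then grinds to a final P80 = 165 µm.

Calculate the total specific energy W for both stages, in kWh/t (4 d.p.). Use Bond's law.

W = 10.3603 kWh/t

Bond:  W = 10 Wi (1/√P − 1/√F)
Stage 1 (17049→2463 µm, Wi₁=15.5): W₁ = 10·15.5·(0.020150 − 0.007659) = 1.9361 kWh/t
Stage 2 (2463→165 µm, Wi₂=14.6): W₂ = 10·14.6·(0.077850 − 0.020150) = 8.4242 kWh/t
W = W₁ + W₂ = 1.9361 + 8.4242 = 10.3603 kWh/t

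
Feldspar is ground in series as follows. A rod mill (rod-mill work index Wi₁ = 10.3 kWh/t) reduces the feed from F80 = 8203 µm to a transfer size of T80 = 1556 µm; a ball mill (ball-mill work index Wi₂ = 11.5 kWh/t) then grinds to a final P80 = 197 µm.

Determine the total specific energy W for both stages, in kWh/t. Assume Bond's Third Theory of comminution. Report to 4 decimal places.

W_Bond = 10·Wi·(1/√P₈₀ − 1/√F₈₀)
Stage 1 (8203→1556 µm, Wi₁=10.3): W₁ = 10·10.3·(0.025351 − 0.011041) = 1.4739 kWh/t
Stage 2 (1556→197 µm, Wi₂=11.5): W₂ = 10·11.5·(0.071247 − 0.025351) = 5.2780 kWh/t
W = W₁ + W₂ = 1.4739 + 5.2780 = 6.7520 kWh/t

W = 6.7520 kWh/t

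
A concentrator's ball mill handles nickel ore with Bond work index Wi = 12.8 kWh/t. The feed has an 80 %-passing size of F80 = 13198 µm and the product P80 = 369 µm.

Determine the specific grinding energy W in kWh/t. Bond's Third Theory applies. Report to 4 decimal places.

W = 10 Wi (P80^-0.5 − F80^-0.5)
1/√369 = 0.052058;  1/√13198 = 0.008705
W = 10·12.8·(0.052058 − 0.008705) = 5.5492 kWh/t

W = 5.5492 kWh/t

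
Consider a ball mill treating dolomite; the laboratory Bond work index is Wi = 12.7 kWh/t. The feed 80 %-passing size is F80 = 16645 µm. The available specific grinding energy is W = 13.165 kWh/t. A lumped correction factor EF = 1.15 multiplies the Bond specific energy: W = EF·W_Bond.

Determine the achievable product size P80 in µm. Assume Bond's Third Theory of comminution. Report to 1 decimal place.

W = 10 Wi / √P80 − 10 Wi / √F80
W_Bond = W / EF = 13.165 / 1.15 = 11.4478 kWh/t
⇒ 1/√P80 = W_Bond/(10 Wi) + 1/√F80
  = 11.4478/(10·12.7) + 1/√16645 = 0.090140 + 0.007751 = 0.097891
P80 = (1/0.097891)² = 10.2154² = 104.35 µm

P80 = 104.4 µm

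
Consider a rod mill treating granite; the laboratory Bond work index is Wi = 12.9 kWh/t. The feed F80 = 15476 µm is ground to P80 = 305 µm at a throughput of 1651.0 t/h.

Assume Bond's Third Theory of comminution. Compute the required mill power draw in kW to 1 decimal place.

P = 10483.1 kW

W = 10·Wi·[P80^(−½) − F80^(−½)]
W = 10·12.9·(1/√305 − 1/√15476) = 10·12.9·(0.049221) = 6.3496 kWh/t
P_mill = W·ṁ = 6.3496·1651.0 = 10483.1 kW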